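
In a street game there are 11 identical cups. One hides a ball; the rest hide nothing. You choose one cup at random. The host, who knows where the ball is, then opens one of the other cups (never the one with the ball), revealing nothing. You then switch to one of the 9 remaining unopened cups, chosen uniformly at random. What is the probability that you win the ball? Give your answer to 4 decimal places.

Your original cup holds the ball with probability 1/11, so the other 10 collectively hold it with probability 10/11.
The host can always find an empty cup to open, so this doesn't change that 10/11; it is now spread over the 9 remaining unopened cups.
P(win by switching) = (10/11) · (1/9) = 10/99 ≈ 0.1010.

0.1010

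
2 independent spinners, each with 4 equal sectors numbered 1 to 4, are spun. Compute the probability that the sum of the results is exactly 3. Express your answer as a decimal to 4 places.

0.1250

There are 4^2 = 16 equally likely outcomes.
The number of ordered 2-tuples from {1,…,4} summing to 3 is 2.
P(sum = 3) = 2/16 = 1/8 ≈ 0.1250.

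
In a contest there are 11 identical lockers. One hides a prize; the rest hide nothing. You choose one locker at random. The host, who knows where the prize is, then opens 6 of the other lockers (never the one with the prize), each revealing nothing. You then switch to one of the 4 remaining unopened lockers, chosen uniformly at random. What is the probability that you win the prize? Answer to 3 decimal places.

0.227

Your original locker holds the prize with probability 1/11, so the other 10 collectively hold it with probability 10/11.
The host can always find 6 empty lockers to open, so the reveals don't change that 10/11; it is now spread over the 4 remaining unopened lockers.
P(win by switching) = (10/11) · (1/4) = 5/22 ≈ 0.227.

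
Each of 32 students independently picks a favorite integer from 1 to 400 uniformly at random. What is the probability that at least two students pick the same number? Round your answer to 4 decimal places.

0.7203

It's easier to compute the probability that all 32 are distinct.
P(all distinct) = 400/400 · 399/400 · ··· · 369/400 ≈ 0.2797.
So the probability of at least one match is 1 − 0.2797 = 0.7203.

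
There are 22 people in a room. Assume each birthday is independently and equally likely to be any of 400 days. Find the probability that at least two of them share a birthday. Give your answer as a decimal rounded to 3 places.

0.445

It's easier to compute the probability that all 22 are distinct.
P(all distinct) = 400/400 · 399/400 · ··· · 379/400 ≈ 0.555.
So the probability of at least one match is 1 − 0.555 = 0.445.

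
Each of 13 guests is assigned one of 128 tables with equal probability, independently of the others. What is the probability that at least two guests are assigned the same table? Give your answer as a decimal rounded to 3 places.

0.468

It's easier to compute the probability that all 13 are distinct.
P(all distinct) = 128/128 · 127/128 · ··· · 116/128 ≈ 0.532.
So the probability of at least one match is 1 − 0.532 = 0.468.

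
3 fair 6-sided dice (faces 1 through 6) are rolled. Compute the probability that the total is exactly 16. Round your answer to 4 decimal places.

0.0278

There are 6^3 = 216 equally likely outcomes.
The number of ordered 3-tuples from {1,…,6} summing to 16 is 6.
P(sum = 16) = 6/216 = 1/36 ≈ 0.0278.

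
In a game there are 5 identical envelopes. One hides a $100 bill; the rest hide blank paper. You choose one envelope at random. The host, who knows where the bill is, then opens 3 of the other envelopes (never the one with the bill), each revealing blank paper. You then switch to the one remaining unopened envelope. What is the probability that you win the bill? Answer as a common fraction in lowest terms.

4/5

Your original envelope holds the bill with probability 1/5, so the other 4 collectively hold it with probability 4/5.
The host can always find 3 empty envelopes to open, so the reveals don't change that 4/5; it is now spread over the 1 remaining unopened envelope.
P(win by switching) = (4/5) · (1/1) = 4/5.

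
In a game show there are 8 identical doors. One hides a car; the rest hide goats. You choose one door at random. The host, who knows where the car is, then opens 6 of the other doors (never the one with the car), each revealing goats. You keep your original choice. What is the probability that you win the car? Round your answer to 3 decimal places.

0.125

The host can always open 6 empty doors regardless of your choice, so the reveals give no information about your original door.
P(win by staying) = 1/8 ≈ 0.125.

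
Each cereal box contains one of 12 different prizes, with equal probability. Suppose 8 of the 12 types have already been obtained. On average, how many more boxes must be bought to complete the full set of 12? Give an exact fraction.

Starting from 8 distinct types, each trial gives a new one with probability (12−i)/12 when i types are held, so the wait for the next new type is 12/(12−i).
E = 12/4 + 12/3 + 12/2 + 12/1 = 25.

25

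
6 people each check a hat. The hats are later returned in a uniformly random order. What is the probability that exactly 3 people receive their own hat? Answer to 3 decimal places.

0.056

Choose which 3 of the 6 are fixed: C(6,3) = 20 ways.
The remaining 3 must have no fixed point: D(3) = 2.
P = 20·2/720 = 1/18 ≈ 0.056.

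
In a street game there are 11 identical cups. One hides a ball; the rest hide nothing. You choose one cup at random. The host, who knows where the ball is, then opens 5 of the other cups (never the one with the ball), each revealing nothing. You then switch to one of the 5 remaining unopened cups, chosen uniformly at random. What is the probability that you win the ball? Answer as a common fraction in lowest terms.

2/11

Your original cup holds the ball with probability 1/11, so the other 10 collectively hold it with probability 10/11.
The host can always find 5 empty cups to open, so the reveals don't change that 10/11; it is now spread over the 5 remaining unopened cups.
P(win by switching) = (10/11) · (1/5) = 2/11.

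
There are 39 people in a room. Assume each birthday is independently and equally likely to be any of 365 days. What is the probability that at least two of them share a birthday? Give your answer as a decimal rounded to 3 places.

0.878

It's easier to compute the probability that all 39 are distinct.
P(all distinct) = 365/365 · 364/365 · ··· · 327/365 ≈ 0.122.
So the probability of at least one match is 1 − 0.122 = 0.878.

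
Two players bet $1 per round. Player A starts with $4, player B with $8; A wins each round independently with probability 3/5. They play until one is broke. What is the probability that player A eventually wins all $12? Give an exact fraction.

Let r = q/p = (2/5)/(3/5) = 2/3. The recurrence P(i) = p·P(i+1) + q·P(i−1) with P(0)=0, P(12)=1 gives P(i) = (1 − r^i)/(1 − r^12).
P(4) = (1 − (2/3)^4) / (1 − (2/3)^12) = 6561/8113.

6561/8113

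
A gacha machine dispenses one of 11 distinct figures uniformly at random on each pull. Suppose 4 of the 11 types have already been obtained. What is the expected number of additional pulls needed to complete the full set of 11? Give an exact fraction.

3993/140

Starting from 4 distinct types, each trial gives a new one with probability (11−i)/11 when i types are held, so the wait for the next new type is 11/(11−i).
E = 11/7 + 11/6 + 11/5 + 11/4 + 11/3 + 11/2 + 11/1 = 3993/140.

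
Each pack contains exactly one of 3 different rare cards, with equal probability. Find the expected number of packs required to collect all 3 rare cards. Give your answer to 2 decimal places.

After i distinct types are collected, each trial gives a new one with probability (3−i)/3, so the expected wait for the next new type is 3/(3−i).
E = 3/3 + 3/2 + 3/1 = 11/2 ≈ 5.50.

5.50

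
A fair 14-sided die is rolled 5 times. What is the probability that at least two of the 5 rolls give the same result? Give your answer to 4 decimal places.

0.5533

P(all 5 different) = 14/14 · 13/14 · ··· · 10/14 ≈ 0.4467.
P(at least two equal) = 1 − 0.4467 = 0.5533.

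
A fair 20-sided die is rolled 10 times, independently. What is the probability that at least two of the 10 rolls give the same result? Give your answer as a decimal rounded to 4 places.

0.9345

P(all 10 different) = 20/20 · 19/20 · ··· · 11/20 ≈ 0.0655.
P(at least two equal) = 1 − 0.0655 = 0.9345.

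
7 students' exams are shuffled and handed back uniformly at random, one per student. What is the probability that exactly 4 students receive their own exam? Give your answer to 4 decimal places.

0.0139

Choose which 4 of the 7 are fixed: C(7,4) = 35 ways.
The remaining 3 must have no fixed point: D(3) = 2.
P = 35·2/5040 = 1/72 ≈ 0.0139.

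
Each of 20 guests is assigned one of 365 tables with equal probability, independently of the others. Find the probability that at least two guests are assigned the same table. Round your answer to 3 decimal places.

0.411

It's easier to compute the probability that all 20 are distinct.
P(all distinct) = 365/365 · 364/365 · ··· · 346/365 ≈ 0.589.
So the probability of at least one match is 1 − 0.589 = 0.411.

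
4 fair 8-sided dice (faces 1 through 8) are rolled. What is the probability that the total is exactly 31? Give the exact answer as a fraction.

There are 8^4 = 4096 equally likely outcomes.
The number of ordered 4-tuples from {1,…,8} summing to 31 is 4.
P(sum = 31) = 4/4096 = 1/1024.

1/1024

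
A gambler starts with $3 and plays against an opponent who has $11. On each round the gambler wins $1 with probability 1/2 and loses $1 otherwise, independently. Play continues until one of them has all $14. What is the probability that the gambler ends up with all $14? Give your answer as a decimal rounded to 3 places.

With a fair step, P(i) = ½P(i−1) + ½P(i+1) with P(0)=0, P(14)=1 has the linear solution P(i) = i/14.
P(3) = 3/14 ≈ 0.214.

0.214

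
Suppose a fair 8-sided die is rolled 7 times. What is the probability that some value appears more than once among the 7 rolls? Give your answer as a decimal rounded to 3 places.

0.981

P(all 7 different) = 8/8 · 7/8 · ··· · 2/8 ≈ 0.019.
P(at least two equal) = 1 − 0.019 = 0.981.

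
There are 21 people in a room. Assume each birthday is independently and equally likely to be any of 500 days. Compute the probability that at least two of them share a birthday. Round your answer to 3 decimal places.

It's easier to compute the probability that all 21 are distinct.
P(all distinct) = 500/500 · 499/500 · ··· · 480/500 ≈ 0.653.
So the probability of at least one match is 1 − 0.653 = 0.347.

0.347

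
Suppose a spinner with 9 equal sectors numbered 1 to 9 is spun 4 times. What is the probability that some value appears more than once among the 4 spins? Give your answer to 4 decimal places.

0.5391

P(all 4 different) = 9/9 · 8/9 · ··· · 6/9 ≈ 0.4609.
P(at least two equal) = 1 − 0.4609 = 0.5391.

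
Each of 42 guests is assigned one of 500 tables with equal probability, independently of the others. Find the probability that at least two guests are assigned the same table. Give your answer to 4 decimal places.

0.8300

It's easier to compute the probability that all 42 are distinct.
P(all distinct) = 500/500 · 499/500 · ··· · 459/500 ≈ 0.1700.
So the probability of at least one match is 1 − 0.1700 = 0.8300.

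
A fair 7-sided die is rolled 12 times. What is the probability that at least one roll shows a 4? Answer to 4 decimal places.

0.8427

P(no roll shows a 4) = (6/7)^12 ≈ 0.1573.
P(at least one) = 1 − 0.1573 = 0.8427.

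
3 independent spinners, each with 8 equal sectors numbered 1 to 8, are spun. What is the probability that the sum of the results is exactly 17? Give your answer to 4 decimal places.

0.0703

There are 8^3 = 512 equally likely outcomes.
The number of ordered 3-tuples from {1,…,8} summing to 17 is 36.
P(sum = 17) = 36/512 = 9/128 ≈ 0.0703.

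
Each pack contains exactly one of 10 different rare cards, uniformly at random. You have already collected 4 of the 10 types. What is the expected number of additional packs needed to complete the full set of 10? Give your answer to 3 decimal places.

24.500

Starting from 4 distinct types, each trial gives a new one with probability (10−i)/10 when i types are held, so the wait for the next new type is 10/(10−i).
E = 10/6 + 10/5 + 10/4 + 10/3 + 10/2 + 10/1 = 49/2 ≈ 24.500.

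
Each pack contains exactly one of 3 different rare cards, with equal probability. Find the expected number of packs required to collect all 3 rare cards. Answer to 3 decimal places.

After i distinct types are collected, each trial gives a new one with probability (3−i)/3, so the expected wait for the next new type is 3/(3−i).
E = 3/3 + 3/2 + 3/1 = 11/2 ≈ 5.500.

5.500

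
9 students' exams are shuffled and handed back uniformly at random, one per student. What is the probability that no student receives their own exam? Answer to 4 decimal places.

This is the derangement probability: permutations of 9 with no fixed point.
D(9) = 9! · (1 − 1/1! + 1/2! − ··· + (−1)^9/9!) = 133496.
P = 133496/362880 = 16687/45360 ≈ 0.3679.

0.3679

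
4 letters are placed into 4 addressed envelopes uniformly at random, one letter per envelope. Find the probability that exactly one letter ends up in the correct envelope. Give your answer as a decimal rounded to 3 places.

Choose which one is fixed: C(4,1) = 4 ways.
The remaining 3 must have no fixed point: D(3) = 2.
P = 4·2/24 = 1/3 ≈ 0.333.

0.333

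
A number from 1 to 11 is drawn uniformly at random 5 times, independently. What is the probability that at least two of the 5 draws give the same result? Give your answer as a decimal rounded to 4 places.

0.6558

P(all 5 different) = 11/11 · 10/11 · ··· · 7/11 ≈ 0.3442.
P(at least two equal) = 1 − 0.3442 = 0.6558.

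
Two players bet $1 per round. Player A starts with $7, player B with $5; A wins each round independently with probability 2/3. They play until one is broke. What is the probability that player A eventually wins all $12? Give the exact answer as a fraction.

Let r = q/p = (1/3)/(2/3) = 1/2. The recurrence P(i) = p·P(i+1) + q·P(i−1) with P(0)=0, P(12)=1 gives P(i) = (1 − r^i)/(1 − r^12).
P(7) = (1 − (1/2)^7) / (1 − (1/2)^12) = 4064/4095.

4064/4095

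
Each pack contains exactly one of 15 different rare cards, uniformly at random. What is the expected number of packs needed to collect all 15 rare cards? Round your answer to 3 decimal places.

After i distinct types are collected, each trial gives a new one with probability (15−i)/15, so the expected wait for the next new type is 15/(15−i).
E = 15/15 + 15/14 + 15/13 + 15/12 + 15/11 + 15/10 + 15/9 + 15/8 + 15/7 + 15/6 + 15/5 + 15/4 + 15/3 + 15/2 + 15/1 = 1195757/24024 ≈ 49.773.

49.773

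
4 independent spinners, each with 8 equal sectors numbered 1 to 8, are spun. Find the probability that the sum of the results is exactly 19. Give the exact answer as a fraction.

There are 8^4 = 4096 equally likely outcomes.
The number of ordered 4-tuples from {1,…,8} summing to 19 is 336.
P(sum = 19) = 336/4096 = 21/256.

21/256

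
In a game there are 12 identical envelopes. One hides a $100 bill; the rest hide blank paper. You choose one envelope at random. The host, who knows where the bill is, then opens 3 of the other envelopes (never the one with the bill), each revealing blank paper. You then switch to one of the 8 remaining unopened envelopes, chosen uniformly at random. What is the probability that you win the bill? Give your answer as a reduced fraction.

11/96

Your original envelope holds the bill with probability 1/12, so the other 11 collectively hold it with probability 11/12.
The host can always find 3 empty envelopes to open, so the reveals don't change that 11/12; it is now spread over the 8 remaining unopened envelopes.
P(win by switching) = (11/12) · (1/8) = 11/96.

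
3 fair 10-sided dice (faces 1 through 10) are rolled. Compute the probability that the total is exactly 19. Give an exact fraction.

There are 10^3 = 1000 equally likely outcomes.
The number of ordered 3-tuples from {1,…,10} summing to 19 is 69.
P(sum = 19) = 69/1000.

69/1000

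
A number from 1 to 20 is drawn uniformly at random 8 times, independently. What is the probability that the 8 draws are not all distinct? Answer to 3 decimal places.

0.802

P(all 8 different) = 20/20 · 19/20 · ··· · 13/20 ≈ 0.198.
P(at least two equal) = 1 − 0.198 = 0.802.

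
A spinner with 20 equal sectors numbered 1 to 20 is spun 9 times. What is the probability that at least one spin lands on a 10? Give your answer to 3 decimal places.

P(no spin lands on a 10) = (19/20)^9 ≈ 0.630.
P(at least one) = 1 − 0.630 = 0.370.

0.370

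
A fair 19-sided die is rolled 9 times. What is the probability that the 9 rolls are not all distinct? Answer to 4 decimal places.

0.8961

P(all 9 different) = 19/19 · 18/19 · ··· · 11/19 ≈ 0.1039.
P(at least two equal) = 1 − 0.1039 = 0.8961.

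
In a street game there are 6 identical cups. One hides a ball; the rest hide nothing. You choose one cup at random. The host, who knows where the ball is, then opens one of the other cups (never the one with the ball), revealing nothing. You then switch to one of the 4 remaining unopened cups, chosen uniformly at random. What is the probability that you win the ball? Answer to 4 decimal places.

Your original cup holds the ball with probability 1/6, so the other 5 collectively hold it with probability 5/6.
The host can always find an empty cup to open, so this doesn't change that 5/6; it is now spread over the 4 remaining unopened cups.
P(win by switching) = (5/6) · (1/4) = 5/24 ≈ 0.2083.

0.2083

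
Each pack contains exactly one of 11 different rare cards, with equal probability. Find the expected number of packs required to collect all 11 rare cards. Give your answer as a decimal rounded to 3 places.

After i distinct types are collected, each trial gives a new one with probability (11−i)/11, so the expected wait for the next new type is 11/(11−i).
E = 11/11 + 11/10 + 11/9 + 11/8 + 11/7 + 11/6 + 11/5 + 11/4 + 11/3 + 11/2 + 11/1 = 83711/2520 ≈ 33.219.

33.219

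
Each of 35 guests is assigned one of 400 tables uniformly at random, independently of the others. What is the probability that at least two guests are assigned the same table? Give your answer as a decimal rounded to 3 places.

It's easier to compute the probability that all 35 are distinct.
P(all distinct) = 400/400 · 399/400 · ··· · 366/400 ≈ 0.216.
So the probability of at least one match is 1 − 0.216 = 0.784.

0.784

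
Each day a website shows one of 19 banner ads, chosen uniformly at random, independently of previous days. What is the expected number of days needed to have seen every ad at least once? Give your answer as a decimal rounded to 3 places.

After i distinct types are collected, each trial gives a new one with probability (19−i)/19, so the expected wait for the next new type is 19/(19−i).
E = 19/19 + 19/18 + 19/17 + 19/16 + 19/15 + 19/14 + 19/13 + 19/12 + 19/11 + 19/10 + 19/9 + 19/8 + 19/7 + 19/6 + 19/5 + 19/4 + 19/3 + 19/2 + 19/1 = 275295799/4084080 ≈ 67.407.

67.407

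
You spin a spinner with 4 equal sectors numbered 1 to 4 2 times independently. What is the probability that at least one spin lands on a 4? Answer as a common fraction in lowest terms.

7/16

P(no spin lands on a 4) = (3/4)^2 = 9/16.
P(at least one) = 1 − 9/16 = 7/16.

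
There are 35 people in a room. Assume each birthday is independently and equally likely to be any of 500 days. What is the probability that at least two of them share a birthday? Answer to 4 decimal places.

It's easier to compute the probability that all 35 are distinct.
P(all distinct) = 500/500 · 499/500 · ··· · 466/500 ≈ 0.2957.
So the probability of at least one match is 1 − 0.2957 = 0.7043.

0.7043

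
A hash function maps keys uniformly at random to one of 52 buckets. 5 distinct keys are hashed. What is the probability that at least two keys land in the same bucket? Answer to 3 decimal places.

0.180

It's easier to compute the probability that all 5 are distinct.
P(all distinct) = 52/52 · 51/52 · ··· · 48/52 ≈ 0.820.
So the probability of at least one match is 1 − 0.820 = 0.180.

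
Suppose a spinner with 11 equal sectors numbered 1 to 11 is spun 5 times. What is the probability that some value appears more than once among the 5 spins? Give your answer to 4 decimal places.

P(all 5 different) = 11/11 · 10/11 · ··· · 7/11 ≈ 0.3442.
P(at least two equal) = 1 − 0.3442 = 0.6558.

0.6558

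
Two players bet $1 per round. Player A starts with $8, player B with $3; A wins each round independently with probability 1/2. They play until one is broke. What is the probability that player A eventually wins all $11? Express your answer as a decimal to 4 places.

With a fair step, P(i) = ½P(i−1) + ½P(i+1) with P(0)=0, P(11)=1 has the linear solution P(i) = i/11.
P(8) = 8/11 ≈ 0.7273.

0.7273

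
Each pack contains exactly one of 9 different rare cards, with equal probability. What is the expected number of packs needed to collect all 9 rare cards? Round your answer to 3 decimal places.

After i distinct types are collected, each trial gives a new one with probability (9−i)/9, so the expected wait for the next new type is 9/(9−i).
E = 9/9 + 9/8 + 9/7 + 9/6 + 9/5 + 9/4 + 9/3 + 9/2 + 9/1 = 7129/280 ≈ 25.461.

25.461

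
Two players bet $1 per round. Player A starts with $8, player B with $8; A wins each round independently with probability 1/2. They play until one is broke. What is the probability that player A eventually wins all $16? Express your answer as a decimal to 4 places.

With a fair step, P(i) = ½P(i−1) + ½P(i+1) with P(0)=0, P(16)=1 has the linear solution P(i) = i/16.
P(8) = 8/16 = 1/2 ≈ 0.5000.

0.5000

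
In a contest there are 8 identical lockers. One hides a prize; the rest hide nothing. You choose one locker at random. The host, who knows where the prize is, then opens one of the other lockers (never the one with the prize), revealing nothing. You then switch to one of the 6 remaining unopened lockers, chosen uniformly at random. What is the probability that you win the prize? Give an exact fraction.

7/48

Your original locker holds the prize with probability 1/8, so the other 7 collectively hold it with probability 7/8.
The host can always find an empty locker to open, so this doesn't change that 7/8; it is now spread over the 6 remaining unopened lockers.
P(win by switching) = (7/8) · (1/6) = 7/48.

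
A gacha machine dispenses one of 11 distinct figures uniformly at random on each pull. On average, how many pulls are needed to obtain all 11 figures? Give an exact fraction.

After i distinct types are collected, each trial gives a new one with probability (11−i)/11, so the expected wait for the next new type is 11/(11−i).
E = 11/11 + 11/10 + 11/9 + 11/8 + 11/7 + 11/6 + 11/5 + 11/4 + 11/3 + 11/2 + 11/1 = 83711/2520.

83711/2520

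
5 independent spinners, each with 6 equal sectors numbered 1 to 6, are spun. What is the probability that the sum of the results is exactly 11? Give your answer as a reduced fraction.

There are 6^5 = 7776 equally likely outcomes.
The number of ordered 5-tuples from {1,…,6} summing to 11 is 205.
P(sum = 11) = 205/7776.

205/7776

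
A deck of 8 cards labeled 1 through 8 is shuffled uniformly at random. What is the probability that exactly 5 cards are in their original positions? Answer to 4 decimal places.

0.0028

Choose which 5 of the 8 are fixed: C(8,5) = 56 ways.
The remaining 3 must have no fixed point: D(3) = 2.
P = 56·2/40320 = 1/360 ≈ 0.0028.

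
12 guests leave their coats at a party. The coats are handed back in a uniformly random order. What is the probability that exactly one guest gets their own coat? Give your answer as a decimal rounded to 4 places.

0.3679

Choose which one is fixed: C(12,1) = 12 ways.
The remaining 11 must have no fixed point: D(11) = 14684570.
P = 12·14684570/479001600 = 1468457/3991680 ≈ 0.3679.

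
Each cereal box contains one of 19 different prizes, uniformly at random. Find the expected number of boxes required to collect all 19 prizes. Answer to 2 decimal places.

67.41

After i distinct types are collected, each trial gives a new one with probability (19−i)/19, so the expected wait for the next new type is 19/(19−i).
E = 19/19 + 19/18 + 19/17 + 19/16 + 19/15 + 19/14 + 19/13 + 19/12 + 19/11 + 19/10 + 19/9 + 19/8 + 19/7 + 19/6 + 19/5 + 19/4 + 19/3 + 19/2 + 19/1 = 275295799/4084080 ≈ 67.41.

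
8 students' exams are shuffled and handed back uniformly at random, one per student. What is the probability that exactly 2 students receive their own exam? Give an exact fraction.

53/288

Choose which 2 of the 8 are fixed: C(8,2) = 28 ways.
The remaining 6 must have no fixed point: D(6) = 265.
P = 28·265/40320 = 53/288.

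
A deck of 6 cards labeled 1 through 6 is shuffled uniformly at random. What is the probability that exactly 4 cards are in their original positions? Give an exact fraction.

1/48

Choose which 4 of the 6 are fixed: C(6,4) = 15 ways.
The remaining 2 must have no fixed point: D(2) = 1.
P = 15·1/720 = 1/48.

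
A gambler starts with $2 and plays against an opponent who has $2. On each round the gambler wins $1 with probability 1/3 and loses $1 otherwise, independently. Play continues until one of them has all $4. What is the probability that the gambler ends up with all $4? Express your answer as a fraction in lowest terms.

Let r = q/p = (2/3)/(1/3) = 2. The recurrence P(i) = p·P(i+1) + q·P(i−1) with P(0)=0, P(4)=1 gives P(i) = (1 − r^i)/(1 − r^4).
P(2) = (1 − (2)^2) / (1 − (2)^4) = 1/5.

1/5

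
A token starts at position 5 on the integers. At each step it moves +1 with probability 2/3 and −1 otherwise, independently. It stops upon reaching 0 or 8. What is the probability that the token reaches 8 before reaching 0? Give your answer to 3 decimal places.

Let r = q/p = (1/3)/(2/3) = 1/2. The recurrence P(i) = p·P(i+1) + q·P(i−1) with P(0)=0, P(8)=1 gives P(i) = (1 − r^i)/(1 − r^8).
P(5) = (1 − (1/2)^5) / (1 − (1/2)^8) = 248/255 ≈ 0.973.

0.973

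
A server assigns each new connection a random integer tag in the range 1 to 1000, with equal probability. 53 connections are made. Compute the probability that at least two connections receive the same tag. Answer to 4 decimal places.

0.7541

It's easier to compute the probability that all 53 are distinct.
P(all distinct) = 1000/1000 · 999/1000 · ··· · 948/1000 ≈ 0.2459.
So the probability of at least one match is 1 − 0.2459 = 0.7541.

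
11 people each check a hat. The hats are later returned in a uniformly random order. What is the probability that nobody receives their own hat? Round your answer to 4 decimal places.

This is the derangement probability: permutations of 11 with no fixed point.
D(11) = 11! · (1 − 1/1! + 1/2! − ··· + (−1)^11/11!) = 14684570.
P = 14684570/39916800 = 1468457/3991680 ≈ 0.3679.

0.3679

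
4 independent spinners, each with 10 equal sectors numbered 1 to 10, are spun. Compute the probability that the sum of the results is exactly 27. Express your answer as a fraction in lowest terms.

There are 10^4 = 10000 equally likely outcomes.
The number of ordered 4-tuples from {1,…,10} summing to 27 is 480.
P(sum = 27) = 480/10000 = 6/125.

6/125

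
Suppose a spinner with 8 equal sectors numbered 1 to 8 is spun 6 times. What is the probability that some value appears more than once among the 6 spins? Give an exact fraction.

3781/4096

P(all 6 different) = 8/8 · 7/8 · ··· · 3/8 = 315/4096.
P(at least two equal) = 1 − 315/4096 = 3781/4096.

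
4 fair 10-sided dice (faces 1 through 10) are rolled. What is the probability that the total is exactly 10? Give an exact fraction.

21/2500

There are 10^4 = 10000 equally likely outcomes.
The number of ordered 4-tuples from {1,…,10} summing to 10 is 84.
P(sum = 10) = 84/10000 = 21/2500.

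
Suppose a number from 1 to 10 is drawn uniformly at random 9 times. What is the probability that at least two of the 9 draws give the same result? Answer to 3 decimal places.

P(all 9 different) = 10/10 · 9/10 · ··· · 2/10 ≈ 0.004.
P(at least two equal) = 1 − 0.004 = 0.996.

0.996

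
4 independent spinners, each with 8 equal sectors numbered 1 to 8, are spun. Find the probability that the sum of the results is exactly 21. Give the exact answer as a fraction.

71/1024

There are 8^4 = 4096 equally likely outcomes.
The number of ordered 4-tuples from {1,…,8} summing to 21 is 284.
P(sum = 21) = 284/4096 = 71/1024.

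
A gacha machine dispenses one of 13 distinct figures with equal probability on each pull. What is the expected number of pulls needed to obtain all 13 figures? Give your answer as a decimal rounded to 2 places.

After i distinct types are collected, each trial gives a new one with probability (13−i)/13, so the expected wait for the next new type is 13/(13−i).
E = 13/13 + 13/12 + 13/11 + 13/10 + 13/9 + 13/8 + 13/7 + 13/6 + 13/5 + 13/4 + 13/3 + 13/2 + 13/1 = 1145993/27720 ≈ 41.34.

41.34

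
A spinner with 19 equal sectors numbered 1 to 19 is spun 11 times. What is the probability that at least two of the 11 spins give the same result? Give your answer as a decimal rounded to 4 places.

0.9741

P(all 11 different) = 19/19 · 18/19 · ··· · 9/19 ≈ 0.0259.
P(at least two equal) = 1 − 0.0259 = 0.9741.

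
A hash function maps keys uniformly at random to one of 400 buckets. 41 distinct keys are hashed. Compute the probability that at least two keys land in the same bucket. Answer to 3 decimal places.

0.880

It's easier to compute the probability that all 41 are distinct.
P(all distinct) = 400/400 · 399/400 · ··· · 360/400 ≈ 0.120.
So the probability of at least one match is 1 − 0.120 = 0.880.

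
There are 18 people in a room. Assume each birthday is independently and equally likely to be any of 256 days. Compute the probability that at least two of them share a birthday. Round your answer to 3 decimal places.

0.458

It's easier to compute the probability that all 18 are distinct.
P(all distinct) = 256/256 · 255/256 · ··· · 239/256 ≈ 0.542.
So the probability of at least one match is 1 − 0.542 = 0.458.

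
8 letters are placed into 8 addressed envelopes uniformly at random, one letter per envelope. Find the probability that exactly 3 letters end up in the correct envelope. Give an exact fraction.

Choose which 3 of the 8 are fixed: C(8,3) = 56 ways.
The remaining 5 must have no fixed point: D(5) = 44.
P = 56·44/40320 = 11/180.

11/180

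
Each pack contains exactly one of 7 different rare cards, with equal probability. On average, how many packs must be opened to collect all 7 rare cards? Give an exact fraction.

After i distinct types are collected, each trial gives a new one with probability (7−i)/7, so the expected wait for the next new type is 7/(7−i).
E = 7/7 + 7/6 + 7/5 + 7/4 + 7/3 + 7/2 + 7/1 = 363/20.

363/20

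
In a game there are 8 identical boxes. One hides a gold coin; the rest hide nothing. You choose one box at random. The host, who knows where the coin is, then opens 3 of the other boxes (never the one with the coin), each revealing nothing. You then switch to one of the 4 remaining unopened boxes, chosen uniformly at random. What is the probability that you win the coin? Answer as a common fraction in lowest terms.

Your original box holds the coin with probability 1/8, so the other 7 collectively hold it with probability 7/8.
The host can always find 3 empty boxes to open, so the reveals don't change that 7/8; it is now spread over the 4 remaining unopened boxes.
P(win by switching) = (7/8) · (1/4) = 7/32.

7/32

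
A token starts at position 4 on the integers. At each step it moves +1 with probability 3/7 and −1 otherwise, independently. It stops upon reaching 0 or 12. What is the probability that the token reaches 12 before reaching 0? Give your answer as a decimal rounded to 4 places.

Let r = q/p = (4/7)/(3/7) = 4/3. The recurrence P(i) = p·P(i+1) + q·P(i−1) with P(0)=0, P(12)=1 gives P(i) = (1 − r^i)/(1 − r^12).
P(4) = (1 − (4/3)^4) / (1 − (4/3)^12) = 6561/92833 ≈ 0.0707.

0.0707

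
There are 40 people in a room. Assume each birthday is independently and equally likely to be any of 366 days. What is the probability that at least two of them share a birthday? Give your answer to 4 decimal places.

It's easier to compute the probability that all 40 are distinct.
P(all distinct) = 366/366 · 365/366 · ··· · 327/366 ≈ 0.1095.
So the probability of at least one match is 1 − 0.1095 = 0.8905.

0.8905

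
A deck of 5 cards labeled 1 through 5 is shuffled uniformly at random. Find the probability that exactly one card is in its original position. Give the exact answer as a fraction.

Choose which one is fixed: C(5,1) = 5 ways.
The remaining 4 must have no fixed point: D(4) = 9.
P = 5·9/120 = 3/8.

3/8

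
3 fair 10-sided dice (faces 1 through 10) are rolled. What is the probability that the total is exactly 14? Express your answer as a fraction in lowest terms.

69/1000

There are 10^3 = 1000 equally likely outcomes.
The number of ordered 3-tuples from {1,…,10} summing to 14 is 69.
P(sum = 14) = 69/1000.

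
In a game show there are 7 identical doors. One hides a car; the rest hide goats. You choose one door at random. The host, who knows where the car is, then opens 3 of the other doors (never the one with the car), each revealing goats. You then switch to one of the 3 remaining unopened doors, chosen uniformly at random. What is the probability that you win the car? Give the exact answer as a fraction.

Your original door holds the car with probability 1/7, so the other 6 collectively hold it with probability 6/7.
The host can always find 3 empty doors to open, so the reveals don't change that 6/7; it is now spread over the 3 remaining unopened doors.
P(win by switching) = (6/7) · (1/3) = 2/7.

2/7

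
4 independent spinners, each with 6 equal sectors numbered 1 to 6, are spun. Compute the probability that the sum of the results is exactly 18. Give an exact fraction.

There are 6^4 = 1296 equally likely outcomes.
The number of ordered 4-tuples from {1,…,6} summing to 18 is 80.
P(sum = 18) = 80/1296 = 5/81.

5/81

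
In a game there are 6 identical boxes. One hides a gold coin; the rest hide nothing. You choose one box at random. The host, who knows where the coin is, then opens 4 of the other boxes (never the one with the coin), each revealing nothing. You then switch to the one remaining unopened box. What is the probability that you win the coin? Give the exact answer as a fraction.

Your original box holds the coin with probability 1/6, so the other 5 collectively hold it with probability 5/6.
The host can always find 4 empty boxes to open, so the reveals don't change that 5/6; it is now spread over the 1 remaining unopened box.
P(win by switching) = (5/6) · (1/1) = 5/6.

5/6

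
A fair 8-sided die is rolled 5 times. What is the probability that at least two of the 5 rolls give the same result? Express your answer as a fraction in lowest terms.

407/512

P(all 5 different) = 8/8 · 7/8 · ··· · 4/8 = 105/512.
P(at least two equal) = 1 − 105/512 = 407/512.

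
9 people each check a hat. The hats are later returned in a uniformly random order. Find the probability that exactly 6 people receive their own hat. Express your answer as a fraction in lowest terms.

Choose which 6 of the 9 are fixed: C(9,6) = 84 ways.
The remaining 3 must have no fixed point: D(3) = 2.
P = 84·2/362880 = 1/2160.

1/2160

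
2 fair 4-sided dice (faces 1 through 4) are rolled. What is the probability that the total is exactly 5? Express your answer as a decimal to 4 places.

There are 4^2 = 16 equally likely outcomes.
The number of ordered 2-tuples from {1,…,4} summing to 5 is 4.
P(sum = 5) = 4/16 = 1/4 ≈ 0.2500.

0.2500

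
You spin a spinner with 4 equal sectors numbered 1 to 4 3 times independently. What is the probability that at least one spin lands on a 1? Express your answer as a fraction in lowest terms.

37/64

P(no spin lands on a 1) = (3/4)^3 = 27/64.
P(at least one) = 1 − 27/64 = 37/64.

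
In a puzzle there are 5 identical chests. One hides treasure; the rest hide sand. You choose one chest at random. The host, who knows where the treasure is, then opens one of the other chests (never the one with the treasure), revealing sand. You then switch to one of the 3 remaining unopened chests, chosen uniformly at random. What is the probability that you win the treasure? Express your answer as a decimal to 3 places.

Your original chest holds the treasure with probability 1/5, so the other 4 collectively hold it with probability 4/5.
The host can always find an empty chest to open, so this doesn't change that 4/5; it is now spread over the 3 remaining unopened chests.
P(win by switching) = (4/5) · (1/3) = 4/15 ≈ 0.267.

0.267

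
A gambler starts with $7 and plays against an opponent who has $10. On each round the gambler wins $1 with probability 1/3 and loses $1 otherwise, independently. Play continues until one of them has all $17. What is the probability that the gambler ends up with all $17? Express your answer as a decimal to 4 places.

0.0010

Let r = q/p = (2/3)/(1/3) = 2. The recurrence P(i) = p·P(i+1) + q·P(i−1) with P(0)=0, P(17)=1 gives P(i) = (1 − r^i)/(1 − r^17).
P(7) = (1 − (2)^7) / (1 − (2)^17) = 127/131071 ≈ 0.0010.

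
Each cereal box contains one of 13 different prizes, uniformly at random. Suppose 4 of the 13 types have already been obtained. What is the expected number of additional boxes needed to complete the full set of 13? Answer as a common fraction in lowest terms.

Starting from 4 distinct types, each trial gives a new one with probability (13−i)/13 when i types are held, so the wait for the next new type is 13/(13−i).
E = 13/9 + 13/8 + 13/7 + 13/6 + 13/5 + 13/4 + 13/3 + 13/2 + 13/1 = 92677/2520.

92677/2520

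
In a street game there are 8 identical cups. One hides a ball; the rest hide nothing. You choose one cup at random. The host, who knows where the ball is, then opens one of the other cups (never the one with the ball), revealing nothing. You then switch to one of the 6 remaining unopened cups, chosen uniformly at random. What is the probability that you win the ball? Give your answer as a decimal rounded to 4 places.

Your original cup holds the ball with probability 1/8, so the other 7 collectively hold it with probability 7/8.
The host can always find an empty cup to open, so this doesn't change that 7/8; it is now spread over the 6 remaining unopened cups.
P(win by switching) = (7/8) · (1/6) = 7/48 ≈ 0.1458.

0.1458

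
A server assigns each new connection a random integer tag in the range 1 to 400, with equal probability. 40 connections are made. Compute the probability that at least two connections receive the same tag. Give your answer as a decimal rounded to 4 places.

It's easier to compute the probability that all 40 are distinct.
P(all distinct) = 400/400 · 399/400 · ··· · 361/400 ≈ 0.1330.
So the probability of at least one match is 1 − 0.1330 = 0.8670.

0.8670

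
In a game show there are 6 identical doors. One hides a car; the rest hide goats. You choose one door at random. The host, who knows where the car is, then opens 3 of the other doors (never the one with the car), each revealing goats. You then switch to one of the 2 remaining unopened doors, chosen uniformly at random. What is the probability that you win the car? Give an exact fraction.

Your original door holds the car with probability 1/6, so the other 5 collectively hold it with probability 5/6.
The host can always find 3 empty doors to open, so the reveals don't change that 5/6; it is now spread over the 2 remaining unopened doors.
P(win by switching) = (5/6) · (1/2) = 5/12.

5/12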